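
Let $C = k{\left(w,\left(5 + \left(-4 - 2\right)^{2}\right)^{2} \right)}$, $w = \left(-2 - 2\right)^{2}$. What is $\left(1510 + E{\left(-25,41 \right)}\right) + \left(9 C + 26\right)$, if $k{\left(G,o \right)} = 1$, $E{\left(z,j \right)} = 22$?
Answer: $1567$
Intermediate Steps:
$w = 16$ ($w = \left(-4\right)^{2} = 16$)
$C = 1$
$\left(1510 + E{\left(-25,41 \right)}\right) + \left(9 C + 26\right) = \left(1510 + 22\right) + \left(9 \cdot 1 + 26\right) = 1532 + \left(9 + 26\right) = 1532 + 35 = 1567$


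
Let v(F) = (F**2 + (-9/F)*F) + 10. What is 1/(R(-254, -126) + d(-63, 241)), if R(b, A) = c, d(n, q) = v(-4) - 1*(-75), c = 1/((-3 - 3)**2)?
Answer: 36/3313 ≈ 0.010866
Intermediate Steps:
v(F) = 1 + F**2 (v(F) = (F**2 - 9) + 10 = (-9 + F**2) + 10 = 1 + F**2)
c = 1/36 (c = 1/((-6)**2) = 1/36 ≈ 0.027778)
d(n, q) = 92 (d(n, q) = (1 + (-4)**2) - 1*(-75) = (1 + 16) + 75 = 17 + 75 = 92)
R(b, A) = 1/36
1/(R(-254, -126) + d(-63, 241)) = 1/(1/36 + 92) = 1/(3313/36) = 36/3313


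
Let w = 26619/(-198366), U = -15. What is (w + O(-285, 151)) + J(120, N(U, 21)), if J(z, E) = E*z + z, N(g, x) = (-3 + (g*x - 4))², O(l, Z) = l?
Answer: 822684294757/66122 ≈ 1.2442e+7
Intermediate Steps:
w = -8873/66122 (w = 26619*(-1/198366) = -8873/66122 ≈ -0.13419)
N(g, x) = (-7 + g*x)² (N(g, x) = (-3 + (-4 + g*x))² = (-7 + g*x)²)
J(z, E) = z + E*z
(w + O(-285, 151)) + J(120, N(U, 21)) = (-8873/66122 - 285) + 120*(1 + (-7 - 15*21)²) = -18853643/66122 + 120*(1 + (-7 - 315)²) = -18853643/66122 + 120*(1 + (-322)²) = -18853643/66122 + 120*(1 + 103684) = -18853643/66122 + 120*103685 = -18853643/66122 + 12442200 = 822684294757/66122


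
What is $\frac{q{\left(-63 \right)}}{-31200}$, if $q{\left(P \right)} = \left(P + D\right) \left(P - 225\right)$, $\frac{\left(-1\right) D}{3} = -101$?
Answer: $\frac{144}{65} \approx 2.2154$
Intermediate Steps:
$D = 303$ ($D = \left(-3\right) \left(-101\right) = 303$)
$q{\left(P \right)} = \left(-225 + P\right) \left(303 + P\right)$ ($q{\left(P \right)} = \left(P + 303\right) \left(P - 225\right) = \left(303 + P\right) \left(-225 + P\right) = \left(-225 + P\right) \left(303 + P\right)$)
$\frac{q{\left(-63 \right)}}{-31200} = \frac{-68175 + \left(-63\right)^{2} + 78 \left(-63\right)}{-31200} = \left(-68175 + 3969 - 4914\right) \left(- \frac{1}{31200}\right) = \left(-69120\right) \left(- \frac{1}{31200}\right) = \frac{144}{65}$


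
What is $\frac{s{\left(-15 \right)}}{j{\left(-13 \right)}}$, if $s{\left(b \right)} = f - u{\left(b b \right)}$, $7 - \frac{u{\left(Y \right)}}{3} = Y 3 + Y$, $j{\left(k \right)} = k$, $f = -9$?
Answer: $- \frac{2670}{13} \approx -205.38$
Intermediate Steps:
$u{\left(Y \right)} = 21 - 12 Y$ ($u{\left(Y \right)} = 21 - 3 \left(Y 3 + Y\right) = 21 - 3 \left(3 Y + Y\right) = 21 - 3 \cdot 4 Y = 21 - 12 Y$)
$s{\left(b \right)} = -30 + 12 b^{2}$ ($s{\left(b \right)} = -9 - \left(21 - 12 b b\right) = -9 - \left(21 - 12 b^{2}\right) = -9 + \left(-21 + 12 b^{2}\right) = -30 + 12 b^{2}$)
$\frac{s{\left(-15 \right)}}{j{\left(-13 \right)}} = \frac{-30 + 12 \left(-15\right)^{2}}{-13} = \left(-30 + 12 \cdot 225\right) \left(- \frac{1}{13}\right) = \left(-30 + 2700\right) \left(- \frac{1}{13}\right) = 2670 \left(- \frac{1}{13}\right) = - \frac{2670}{13}$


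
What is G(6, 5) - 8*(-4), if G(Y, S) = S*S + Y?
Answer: 63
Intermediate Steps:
G(Y, S) = Y + S² (G(Y, S) = S² + Y = Y + S²)
G(6, 5) - 8*(-4) = (6 + 5²) - 8*(-4) = (6 + 25) + 32 = 31 + 32 = 63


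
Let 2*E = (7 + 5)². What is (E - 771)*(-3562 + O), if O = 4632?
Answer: -747930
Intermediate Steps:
E = 72 (E = (7 + 5)²/2 = (½)*12² = (½)*144 = 72)
(E - 771)*(-3562 + O) = (72 - 771)*(-3562 + 4632) = -699*1070 = -747930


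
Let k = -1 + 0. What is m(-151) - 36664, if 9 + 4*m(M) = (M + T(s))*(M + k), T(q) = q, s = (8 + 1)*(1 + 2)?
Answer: -127817/4 ≈ -31954.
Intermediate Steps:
s = 27 (s = 9*3 = 27)
k = -1
m(M) = -9/4 + (-1 + M)*(27 + M)/4 (m(M) = -9/4 + ((M + 27)*(M - 1))/4 = -9/4 + ((27 + M)*(-1 + M))/4 = -9/4 + ((-1 + M)*(27 + M))/4 = -9/4 + (-1 + M)*(27 + M)/4)
m(-151) - 36664 = (-9 + (¼)*(-151)² + (13/2)*(-151)) - 36664 = (-9 + (¼)*22801 - 1963/2) - 36664 = (-9 + 22801/4 - 1963/2) - 36664 = 18839/4 - 36664 = -127817/4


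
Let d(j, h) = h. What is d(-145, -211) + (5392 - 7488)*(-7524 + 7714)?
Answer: -398451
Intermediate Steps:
d(-145, -211) + (5392 - 7488)*(-7524 + 7714) = -211 + (5392 - 7488)*(-7524 + 7714) = -211 - 2096*190 = -211 - 398240 = -398451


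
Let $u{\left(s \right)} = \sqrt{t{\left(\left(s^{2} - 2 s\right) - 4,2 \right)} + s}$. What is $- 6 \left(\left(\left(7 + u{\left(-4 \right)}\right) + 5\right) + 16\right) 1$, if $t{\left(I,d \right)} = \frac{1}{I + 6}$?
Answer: $-168 - \frac{3 i \sqrt{2678}}{13} \approx -168.0 - 11.942 i$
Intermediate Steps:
$t{\left(I,d \right)} = \frac{1}{6 + I}$
$u{\left(s \right)} = \sqrt{s + \frac{1}{2 + s^{2} - 2 s}}$ ($u{\left(s \right)} = \sqrt{\frac{1}{6 - \left(4 - s^{2} + 2 s\right)} + s} = \sqrt{\frac{1}{2 + s^{2} - 2 s} + s} = \sqrt{s + \frac{1}{2 + s^{2} - 2 s}}$)
$- 6 \left(\left(\left(7 + u{\left(-4 \right)}\right) + 5\right) + 16\right) 1 = - 6 \left(\left(\left(7 + \sqrt{\frac{1 - 4 \left(2 + \left(-4\right)^{2} - -8\right)}{2 + \left(-4\right)^{2} - -8}}\right) + 5\right) + 16\right) 1 = - 6 \left(\left(\left(7 + \sqrt{\frac{1 - 4 \left(2 + 16 + 8\right)}{2 + 16 + 8}}\right) + 5\right) + 16\right) 1 = - 6 \left(\left(\left(7 + \sqrt{\frac{1 - 104}{26}}\right) + 5\right) + 16\right) 1 = - 6 \left(\left(\left(7 + \sqrt{\frac{1}{26} \left(-103\right)}\right) + 5\right) + 16\right) 1 = - 6 \left(\left(\left(7 + \sqrt{- \frac{103}{26}}\right) + 5\right) + 16\right) 1 = - 6 \left(\left(\left(7 + \frac{i \sqrt{2678}}{26}\right) + 5\right) + 16\right) 1 = - 6 \left(\left(12 + \frac{i \sqrt{2678}}{26}\right) + 16\right) 1 = - 6 \left(28 + \frac{i \sqrt{2678}}{26}\right) 1 = \left(-168 - \frac{3 i \sqrt{2678}}{13}\right) 1 = -168 - \frac{3 i \sqrt{2678}}{13}$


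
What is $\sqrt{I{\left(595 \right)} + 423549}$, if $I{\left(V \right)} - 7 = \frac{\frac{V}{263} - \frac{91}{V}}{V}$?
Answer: $\frac{2 \sqrt{2592962756923574}}{156485} \approx 650.81$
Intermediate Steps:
$I{\left(V \right)} = 7 + \frac{- \frac{91}{V} + \frac{V}{263}}{V}$ ($I{\left(V \right)} = 7 + \frac{\frac{V}{263} - \frac{91}{V}}{V} = 7 + \frac{- \frac{91}{V} + \frac{V}{263}}{V}$)
$\sqrt{I{\left(595 \right)} + 423549} = \sqrt{\left(\frac{1842}{263} - \frac{91}{354025}\right) + 423549} = \sqrt{\left(\frac{1842}{263} - \frac{13}{50575}\right) + 423549} = \sqrt{\frac{93155731}{13301225} + 423549} = \sqrt{\frac{5633813703256}{13301225}} = \frac{2 \sqrt{2592962756923574}}{156485}$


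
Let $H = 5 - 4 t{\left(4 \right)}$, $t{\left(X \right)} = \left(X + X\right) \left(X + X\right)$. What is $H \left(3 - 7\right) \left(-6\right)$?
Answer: $-6024$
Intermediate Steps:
$t{\left(X \right)} = 4 X^{2}$ ($t{\left(X \right)} = 2 X 2 X = 4 X^{2}$)
$H = -251$ ($H = 5 - 4 \cdot 4 \cdot 4^{2} = 5 - 4 \cdot 4 \cdot 16 = 5 - 256 = -251$)
$H \left(3 - 7\right) \left(-6\right) = - 251 \left(3 - 7\right) \left(-6\right) = - 251 \left(\left(-4\right) \left(-6\right)\right) = \left(-251\right) 24 = -6024$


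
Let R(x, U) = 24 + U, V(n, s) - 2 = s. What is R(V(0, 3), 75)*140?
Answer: 13860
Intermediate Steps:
V(n, s) = 2 + s
R(V(0, 3), 75)*140 = (24 + 75)*140 = 99*140 = 13860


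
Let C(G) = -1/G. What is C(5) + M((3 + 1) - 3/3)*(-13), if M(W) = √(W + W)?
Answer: -⅕ - 13*√6 ≈ -32.043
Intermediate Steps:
M(W) = √2*√W (M(W) = √(2*W) = √2*√W)
C(5) + M((3 + 1) - 3/3)*(-13) = -1/5 + (√2*√((3 + 1) - 3/3))*(-13) = -1*⅕ + (√2*√(4 - 3*⅓))*(-13) = -⅕ + (√2*√(4 - 1))*(-13) = -⅕ + (√2*√3)*(-13) = -⅕ + √6*(-13) = -⅕ - 13*√6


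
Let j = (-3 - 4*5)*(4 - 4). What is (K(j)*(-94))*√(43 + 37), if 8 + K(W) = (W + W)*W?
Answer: 3008*√5 ≈ 6726.1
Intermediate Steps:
j = 0 (j = (-3 - 20)*0 = -23*0 = 0)
K(W) = -8 + 2*W² (K(W) = -8 + (W + W)*W = -8 + (2*W)*W = -8 + 2*W²)
(K(j)*(-94))*√(43 + 37) = ((-8 + 2*0²)*(-94))*√(43 + 37) = ((-8 + 2*0)*(-94))*√80 = ((-8 + 0)*(-94))*(4*√5) = (-8*(-94))*(4*√5) = 752*(4*√5) = 3008*√5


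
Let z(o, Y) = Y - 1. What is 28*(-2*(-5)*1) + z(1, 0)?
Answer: 279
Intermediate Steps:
z(o, Y) = -1 + Y
28*(-2*(-5)*1) + z(1, 0) = 28*(-2*(-5)*1) + (-1 + 0) = 28*(10*1) - 1 = 28*10 - 1 = 280 - 1 = 279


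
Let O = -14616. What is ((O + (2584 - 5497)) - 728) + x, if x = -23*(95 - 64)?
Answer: -18970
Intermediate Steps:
x = -713 (x = -23*31 = -713)
((O + (2584 - 5497)) - 728) + x = ((-14616 + (2584 - 5497)) - 728) - 713 = ((-14616 - 2913) - 728) - 713 = (-17529 - 728) - 713 = -18257 - 713 = -18970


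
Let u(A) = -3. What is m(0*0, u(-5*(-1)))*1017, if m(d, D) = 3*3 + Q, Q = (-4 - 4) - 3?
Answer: -2034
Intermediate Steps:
Q = -11 (Q = -8 - 3 = -11)
m(d, D) = -2 (m(d, D) = 3*3 - 11 = 9 - 11 = -2)
m(0*0, u(-5*(-1)))*1017 = -2*1017 = -2034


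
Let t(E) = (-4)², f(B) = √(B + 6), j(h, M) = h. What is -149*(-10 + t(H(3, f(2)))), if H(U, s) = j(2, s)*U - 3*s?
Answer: -894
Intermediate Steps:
f(B) = √(6 + B)
H(U, s) = -3*s + 2*U (H(U, s) = 2*U - 3*s = -3*s + 2*U)
t(E) = 16
-149*(-10 + t(H(3, f(2)))) = -149*(-10 + 16) = -149*6 = -894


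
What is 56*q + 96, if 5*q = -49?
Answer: -2264/5 ≈ -452.80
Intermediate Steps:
q = -49/5 (q = (⅕)*(-49) = -49/5 ≈ -9.8000)
56*q + 96 = 56*(-49/5) + 96 = -2744/5 + 96 = -2264/5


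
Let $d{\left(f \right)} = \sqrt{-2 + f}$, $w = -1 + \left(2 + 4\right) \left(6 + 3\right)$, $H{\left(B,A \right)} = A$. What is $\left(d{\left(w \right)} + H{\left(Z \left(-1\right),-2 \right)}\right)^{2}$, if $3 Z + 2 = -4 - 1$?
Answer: $\left(2 - \sqrt{51}\right)^{2} \approx 26.434$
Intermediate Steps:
$Z = - \frac{7}{3}$ ($Z = - \frac{2}{3} + \frac{-4 - 1}{3} = - \frac{2}{3} + \frac{1}{3} \left(-5\right) = - \frac{2}{3} - \frac{5}{3} = - \frac{7}{3} \approx -2.3333$)
$w = 53$ ($w = -1 + 6 \cdot 9 = -1 + 54 = 53$)
$\left(d{\left(w \right)} + H{\left(Z \left(-1\right),-2 \right)}\right)^{2} = \left(\sqrt{-2 + 53} - 2\right)^{2} = \left(\sqrt{51} - 2\right)^{2} = \left(-2 + \sqrt{51}\right)^{2}$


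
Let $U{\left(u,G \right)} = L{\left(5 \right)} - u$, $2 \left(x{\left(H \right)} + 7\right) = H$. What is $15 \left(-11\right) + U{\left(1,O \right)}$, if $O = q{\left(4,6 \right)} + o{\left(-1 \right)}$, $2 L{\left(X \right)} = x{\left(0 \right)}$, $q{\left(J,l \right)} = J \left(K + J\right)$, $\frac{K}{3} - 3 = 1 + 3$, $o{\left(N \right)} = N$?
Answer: $- \frac{339}{2} \approx -169.5$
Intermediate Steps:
$x{\left(H \right)} = -7 + \frac{H}{2}$
$K = 21$ ($K = 9 + 3 \left(1 + 3\right) = 9 + 3 \cdot 4 = 9 + 12 = 21$)
$q{\left(J,l \right)} = J \left(21 + J\right)$
$L{\left(X \right)} = - \frac{7}{2}$ ($L{\left(X \right)} = \frac{-7 + \frac{1}{2} \cdot 0}{2} = \frac{-7 + 0}{2} = \frac{1}{2} \left(-7\right) = - \frac{7}{2}$)
$O = 99$ ($O = 4 \left(21 + 4\right) - 1 = 4 \cdot 25 - 1 = 100 - 1 = 99$)
$U{\left(u,G \right)} = - \frac{7}{2} - u$
$15 \left(-11\right) + U{\left(1,O \right)} = 15 \left(-11\right) - \frac{9}{2} = -165 - \frac{9}{2} = - \frac{339}{2}$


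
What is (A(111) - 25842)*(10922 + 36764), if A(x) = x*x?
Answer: -644762406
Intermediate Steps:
A(x) = x**2
(A(111) - 25842)*(10922 + 36764) = (111**2 - 25842)*(10922 + 36764) = (12321 - 25842)*47686 = -13521*47686 = -644762406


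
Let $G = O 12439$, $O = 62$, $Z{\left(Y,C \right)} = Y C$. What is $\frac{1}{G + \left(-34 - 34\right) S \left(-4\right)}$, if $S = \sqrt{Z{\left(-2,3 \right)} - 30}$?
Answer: $\frac{385609}{297389933474} - \frac{408 i}{148694966737} \approx 1.2966 \cdot 10^{-6} - 2.7439 \cdot 10^{-9} i$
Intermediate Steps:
$Z{\left(Y,C \right)} = C Y$
$S = 6 i$ ($S = \sqrt{3 \left(-2\right) - 30} = \sqrt{-6 - 30} = \sqrt{-36} = 6 i \approx 6.0 i$)
$G = 771218$ ($G = 62 \cdot 12439 = 771218$)
$\frac{1}{G + \left(-34 - 34\right) S \left(-4\right)} = \frac{1}{771218 + \left(-34 - 34\right) 6 i \left(-4\right)} = \frac{1}{771218 + - 68 \cdot 6 i \left(-4\right)} = \frac{1}{771218 + - 408 i \left(-4\right)} = \frac{1}{771218 + 1632 i} = \frac{771218 - 1632 i}{594779866948}$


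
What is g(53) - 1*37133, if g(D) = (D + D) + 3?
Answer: -37024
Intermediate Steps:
g(D) = 3 + 2*D (g(D) = 2*D + 3 = 3 + 2*D)
g(53) - 1*37133 = (3 + 2*53) - 1*37133 = (3 + 106) - 37133 = 109 - 37133 = -37024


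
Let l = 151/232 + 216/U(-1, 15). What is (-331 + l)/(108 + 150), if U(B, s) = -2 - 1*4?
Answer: -28331/19952 ≈ -1.4200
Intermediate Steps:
U(B, s) = -6 (U(B, s) = -2 - 4 = -6)
l = -8201/232 (l = 151/232 + 216/(-6) = 151*(1/232) + 216*(-⅙) = 151/232 - 36 = -8201/232 ≈ -35.349)
(-331 + l)/(108 + 150) = (-331 - 8201/232)/(108 + 150) = -84993/232/258 = -84993/232*1/258 = -28331/19952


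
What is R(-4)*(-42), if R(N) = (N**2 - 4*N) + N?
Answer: -1176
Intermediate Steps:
R(N) = N**2 - 3*N
R(-4)*(-42) = -4*(-3 - 4)*(-42) = -4*(-7)*(-42) = 28*(-42) = -1176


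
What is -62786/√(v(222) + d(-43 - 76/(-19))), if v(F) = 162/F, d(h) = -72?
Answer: 62786*I*√10841/879 ≈ 7437.2*I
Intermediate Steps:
-62786/√(v(222) + d(-43 - 76/(-19))) = -62786/√(162/222 - 72) = -62786/√(162*(1/222) - 72) = -62786/√(27/37 - 72) = -62786*(-I*√10841/879) = -(-62786)*I*√10841/879 = 62786*I*√10841/879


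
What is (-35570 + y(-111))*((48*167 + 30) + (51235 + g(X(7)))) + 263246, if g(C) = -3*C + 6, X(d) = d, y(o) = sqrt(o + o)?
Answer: -2107828374 + 59266*I*sqrt(222) ≈ -2.1078e+9 + 8.8304e+5*I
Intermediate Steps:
y(o) = sqrt(2)*sqrt(o) (y(o) = sqrt(2*o) = sqrt(2)*sqrt(o))
g(C) = 6 - 3*C
(-35570 + y(-111))*((48*167 + 30) + (51235 + g(X(7)))) + 263246 = (-35570 + sqrt(2)*sqrt(-111))*((48*167 + 30) + (51235 + (6 - 3*7))) + 263246 = (-35570 + sqrt(2)*(I*sqrt(111)))*((8016 + 30) + (51235 + (6 - 21))) + 263246 = (-35570 + I*sqrt(222))*(8046 + (51235 - 15)) + 263246 = (-35570 + I*sqrt(222))*(8046 + 51220) + 263246 = (-35570 + I*sqrt(222))*59266 + 263246 = (-2108091620 + 59266*I*sqrt(222)) + 263246 = -2107828374 + 59266*I*sqrt(222)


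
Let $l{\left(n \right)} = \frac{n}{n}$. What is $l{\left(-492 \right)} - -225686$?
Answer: $225687$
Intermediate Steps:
$l{\left(n \right)} = 1$
$l{\left(-492 \right)} - -225686 = 1 - -225686 = 1 + 225686 = 225687$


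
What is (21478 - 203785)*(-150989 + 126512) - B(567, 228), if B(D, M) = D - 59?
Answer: 4462327931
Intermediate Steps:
B(D, M) = -59 + D
(21478 - 203785)*(-150989 + 126512) - B(567, 228) = (21478 - 203785)*(-150989 + 126512) - (-59 + 567) = -182307*(-24477) - 1*508 = 4462328439 - 508 = 4462327931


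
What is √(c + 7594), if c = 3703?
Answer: √11297 ≈ 106.29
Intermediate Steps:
√(c + 7594) = √(3703 + 7594) = √11297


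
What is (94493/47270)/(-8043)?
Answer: -13499/54313230 ≈ -0.00024854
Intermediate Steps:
(94493/47270)/(-8043) = (94493*(1/47270))*(-1/8043) = (94493/47270)*(-1/8043) = -13499/54313230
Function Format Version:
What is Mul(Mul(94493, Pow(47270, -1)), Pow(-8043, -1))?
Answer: Rational(-13499, 54313230) ≈ -0.00024854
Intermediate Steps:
Mul(Mul(94493, Pow(47270, -1)), Pow(-8043, -1)) = Mul(Mul(94493, Rational(1, 47270)), Rational(-1, 8043)) = Mul(Rational(94493, 47270), Rational(-1, 8043)) = Rational(-13499, 54313230)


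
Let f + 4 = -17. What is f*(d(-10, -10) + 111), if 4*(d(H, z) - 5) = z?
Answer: -4767/2 ≈ -2383.5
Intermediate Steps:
f = -21 (f = -4 - 17 = -21)
d(H, z) = 5 + z/4
f*(d(-10, -10) + 111) = -21*((5 + (¼)*(-10)) + 111) = -21*((5 - 5/2) + 111) = -21*(5/2 + 111) = -21*227/2 = -4767/2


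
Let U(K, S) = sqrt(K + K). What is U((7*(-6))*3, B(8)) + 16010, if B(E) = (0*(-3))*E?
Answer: 16010 + 6*I*sqrt(7) ≈ 16010.0 + 15.875*I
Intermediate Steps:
B(E) = 0 (B(E) = 0*E = 0)
U(K, S) = sqrt(2)*sqrt(K) (U(K, S) = sqrt(2*K) = sqrt(2)*sqrt(K))
U((7*(-6))*3, B(8)) + 16010 = sqrt(2)*sqrt((7*(-6))*3) + 16010 = sqrt(2)*sqrt(-42*3) + 16010 = sqrt(2)*sqrt(-126) + 16010 = sqrt(2)*(3*I*sqrt(14)) + 16010 = 6*I*sqrt(7) + 16010 = 16010 + 6*I*sqrt(7)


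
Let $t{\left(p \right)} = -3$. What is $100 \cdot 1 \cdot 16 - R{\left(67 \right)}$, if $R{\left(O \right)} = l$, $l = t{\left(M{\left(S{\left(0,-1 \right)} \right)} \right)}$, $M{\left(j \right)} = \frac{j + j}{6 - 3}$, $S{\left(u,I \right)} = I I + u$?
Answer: $1603$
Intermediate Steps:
$S{\left(u,I \right)} = u + I^{2}$ ($S{\left(u,I \right)} = I^{2} + u = u + I^{2}$)
$M{\left(j \right)} = \frac{2 j}{3}$
$l = -3$
$R{\left(O \right)} = -3$
$100 \cdot 1 \cdot 16 - R{\left(67 \right)} = 100 \cdot 1 \cdot 16 - -3 = 100 \cdot 16 + 3 = 1600 + 3 = 1603$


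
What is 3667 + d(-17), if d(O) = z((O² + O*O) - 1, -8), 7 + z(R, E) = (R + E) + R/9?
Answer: 38638/9 ≈ 4293.1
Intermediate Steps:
z(R, E) = -7 + E + 10*R/9 (z(R, E) = -7 + ((R + E) + R/9) = -7 + ((E + R) + R*(⅑)) = -7 + ((E + R) + R/9) = -7 + (E + 10*R/9) = -7 + E + 10*R/9)
d(O) = -145/9 + 20*O²/9 (d(O) = -7 - 8 + 10*((O² + O*O) - 1)/9 = -7 - 8 + 10*((O² + O²) - 1)/9 = -7 - 8 + 10*(2*O² - 1)/9 = -7 - 8 + 10*(-1 + 2*O²)/9 = -7 - 8 + (-10/9 + 20*O²/9) = -145/9 + 20*O²/9)
3667 + d(-17) = 3667 + (-145/9 + (20/9)*(-17)²) = 3667 + (-145/9 + (20/9)*289) = 3667 + (-145/9 + 5780/9) = 3667 + 5635/9 = 38638/9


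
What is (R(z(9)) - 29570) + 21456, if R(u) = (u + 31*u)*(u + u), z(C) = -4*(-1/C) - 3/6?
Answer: -657218/81 ≈ -8113.8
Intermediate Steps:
z(C) = -1/2 + 4/C (z(C) = -(-4)/C - 3*1/6 = 4/C - 1/2 = -1/2 + 4/C)
R(u) = 64*u**2 (R(u) = (32*u)*(2*u) = 64*u**2)
(R(z(9)) - 29570) + 21456 = (64*((1/2)*(8 - 1*9)/9)**2 - 29570) + 21456 = (64*((1/2)*(1/9)*(8 - 9))**2 - 29570) + 21456 = (64*((1/2)*(1/9)*(-1))**2 - 29570) + 21456 = (64*(-1/18)**2 - 29570) + 21456 = (64*(1/324) - 29570) + 21456 = (16/81 - 29570) + 21456 = -2395154/81 + 21456 = -657218/81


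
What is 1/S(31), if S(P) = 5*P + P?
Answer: 1/186 ≈ 0.0053763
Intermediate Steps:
S(P) = 6*P
1/S(31) = 1/(6*31) = 1/186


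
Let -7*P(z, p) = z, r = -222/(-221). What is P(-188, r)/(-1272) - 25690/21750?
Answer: -1940273/1613850 ≈ -1.2023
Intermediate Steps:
r = 222/221 (r = -222*(-1/221) = 222/221 ≈ 1.0045)
P(z, p) = -z/7
P(-188, r)/(-1272) - 25690/21750 = -⅐*(-188)/(-1272) - 25690/21750 = (188/7)*(-1/1272) - 25690*1/21750 = -47/2226 - 2569/2175 = -1940273/1613850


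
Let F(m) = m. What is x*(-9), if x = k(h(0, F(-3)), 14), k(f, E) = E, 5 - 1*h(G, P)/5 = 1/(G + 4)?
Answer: -126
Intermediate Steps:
h(G, P) = 25 - 5/(4 + G) (h(G, P) = 25 - 5/(G + 4) = 25 - 5/(4 + G))
x = 14
x*(-9) = 14*(-9) = -126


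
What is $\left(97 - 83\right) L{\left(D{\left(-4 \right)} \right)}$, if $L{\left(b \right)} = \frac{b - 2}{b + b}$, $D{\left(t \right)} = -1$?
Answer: $21$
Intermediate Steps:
$L{\left(b \right)} = \frac{-2 + b}{2 b}$
$\left(97 - 83\right) L{\left(D{\left(-4 \right)} \right)} = \left(97 - 83\right) \frac{-2 - 1}{2 \left(-1\right)} = 14 \cdot \frac{1}{2} \left(-1\right) \left(-3\right) = 14 \cdot \frac{3}{2} = 21$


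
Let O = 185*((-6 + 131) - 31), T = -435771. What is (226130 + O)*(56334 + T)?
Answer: -92400498240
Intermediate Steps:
O = 17390 (O = 185*(125 - 31) = 185*94 = 17390)
(226130 + O)*(56334 + T) = (226130 + 17390)*(56334 - 435771) = 243520*(-379437) = -92400498240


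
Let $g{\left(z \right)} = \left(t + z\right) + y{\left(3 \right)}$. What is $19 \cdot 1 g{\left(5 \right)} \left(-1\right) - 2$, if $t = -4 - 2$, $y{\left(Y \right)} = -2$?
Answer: $55$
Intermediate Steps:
$t = -6$
$g{\left(z \right)} = -8 + z$ ($g{\left(z \right)} = \left(-6 + z\right) - 2 = -8 + z$)
$19 \cdot 1 g{\left(5 \right)} \left(-1\right) - 2 = 19 \cdot 1 \left(-8 + 5\right) \left(-1\right) - 2 = 19 \cdot 1 \left(-3\right) \left(-1\right) - 2 = 19 \left(\left(-3\right) \left(-1\right)\right) - 2 = 19 \cdot 3 - 2 = 57 - 2 = 55$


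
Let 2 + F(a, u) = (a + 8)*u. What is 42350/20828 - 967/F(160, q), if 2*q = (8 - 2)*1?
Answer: 139878/1306957 ≈ 0.10703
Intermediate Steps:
q = 3 (q = ((8 - 2)*1)/2 = (6*1)/2 = (½)*6 = 3)
F(a, u) = -2 + u*(8 + a) (F(a, u) = -2 + (a + 8)*u = -2 + (8 + a)*u = -2 + u*(8 + a))
42350/20828 - 967/F(160, q) = 42350/20828 - 967/(-2 + 8*3 + 160*3) = 42350*(1/20828) - 967/(-2 + 24 + 480) = 21175/10414 - 967/502 = 139878/1306957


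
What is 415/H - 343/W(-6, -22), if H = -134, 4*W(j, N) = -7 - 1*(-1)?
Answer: 90679/402 ≈ 225.57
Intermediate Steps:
W(j, N) = -3/2 (W(j, N) = (-7 - 1*(-1))/4 = (-7 + 1)/4 = (¼)*(-6) = -3/2)
415/H - 343/W(-6, -22) = 415/(-134) - 343/(-3/2) = 415*(-1/134) - 343*(-⅔) = -415/134 + 686/3 = 90679/402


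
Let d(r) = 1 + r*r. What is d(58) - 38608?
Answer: -35243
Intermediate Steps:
d(r) = 1 + r²
d(58) - 38608 = (1 + 58²) - 38608 = (1 + 3364) - 38608 = 3365 - 38608 = -35243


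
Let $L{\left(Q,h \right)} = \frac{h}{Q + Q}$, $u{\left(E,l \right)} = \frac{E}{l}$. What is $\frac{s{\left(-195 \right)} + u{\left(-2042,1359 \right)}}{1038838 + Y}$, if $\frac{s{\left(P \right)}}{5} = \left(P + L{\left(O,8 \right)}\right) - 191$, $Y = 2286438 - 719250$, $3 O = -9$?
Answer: $- \frac{1316986}{1770794667} \approx -0.00074373$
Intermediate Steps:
$O = -3$ ($O = \frac{1}{3} \left(-9\right) = -3$)
$L{\left(Q,h \right)} = \frac{h}{2 Q}$
$Y = 1567188$ ($Y = 2286438 - 719250 = 1567188$)
$s{\left(P \right)} = - \frac{2885}{3} + 5 P$ ($s{\left(P \right)} = 5 \left(\left(P + \frac{1}{2} \cdot 8 \frac{1}{-3}\right) - 191\right) = 5 \left(\left(P + \frac{1}{2} \cdot 8 \left(- \frac{1}{3}\right)\right) - 191\right) = 5 \left(\left(P - \frac{4}{3}\right) - 191\right) = 5 \left(\left(- \frac{4}{3} + P\right) - 191\right) = 5 \left(- \frac{577}{3} + P\right) = - \frac{2885}{3} + 5 P$)
$\frac{s{\left(-195 \right)} + u{\left(-2042,1359 \right)}}{1038838 + Y} = \frac{\left(- \frac{2885}{3} + 5 \left(-195\right)\right) - \frac{2042}{1359}}{1038838 + 1567188} = \frac{\left(- \frac{2885}{3} - 975\right) - \frac{2042}{1359}}{2606026} = \left(- \frac{5810}{3} - \frac{2042}{1359}\right) \frac{1}{2606026} = \left(- \frac{2633972}{1359}\right) \frac{1}{2606026} = - \frac{1316986}{1770794667}$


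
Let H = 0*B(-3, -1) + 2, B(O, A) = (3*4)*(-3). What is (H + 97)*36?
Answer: 3564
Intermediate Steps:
B(O, A) = -36 (B(O, A) = 12*(-3) = -36)
H = 2 (H = 0*(-36) + 2 = 0 + 2 = 2)
(H + 97)*36 = (2 + 97)*36 = 99*36 = 3564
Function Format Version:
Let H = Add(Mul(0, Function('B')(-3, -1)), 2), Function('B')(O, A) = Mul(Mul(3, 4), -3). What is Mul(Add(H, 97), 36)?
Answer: 3564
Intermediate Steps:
Function('B')(O, A) = -36 (Function('B')(O, A) = Mul(12, -3) = -36)
H = 2 (H = Add(Mul(0, -36), 2) = Add(0, 2) = 2)
Mul(Add(H, 97), 36) = Mul(Add(2, 97), 36) = Mul(99, 36) = 3564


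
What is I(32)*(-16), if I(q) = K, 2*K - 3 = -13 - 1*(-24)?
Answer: -112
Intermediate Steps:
K = 7 (K = 3/2 + (-13 - 1*(-24))/2 = 3/2 + (-13 + 24)/2 = 3/2 + (1/2)*11 = 3/2 + 11/2 = 7)
I(q) = 7
I(32)*(-16) = 7*(-16) = -112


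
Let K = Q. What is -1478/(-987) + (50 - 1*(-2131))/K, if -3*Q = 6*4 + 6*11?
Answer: -702769/9870 ≈ -71.203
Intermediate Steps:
Q = -30 (Q = -(6*4 + 6*11)/3 = -(24 + 66)/3 = -⅓*90 = -30)
K = -30
-1478/(-987) + (50 - 1*(-2131))/K = -1478/(-987) + (50 - 1*(-2131))/(-30) = -1478*(-1/987) + (50 + 2131)*(-1/30) = 1478/987 + 2181*(-1/30) = 1478/987 - 727/10 = -702769/9870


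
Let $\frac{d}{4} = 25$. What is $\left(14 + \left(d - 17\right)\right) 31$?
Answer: $3007$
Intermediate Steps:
$d = 100$ ($d = 4 \cdot 25 = 100$)
$\left(14 + \left(d - 17\right)\right) 31 = \left(14 + \left(100 - 17\right)\right) 31 = \left(14 + 83\right) 31 = 97 \cdot 31 = 3007$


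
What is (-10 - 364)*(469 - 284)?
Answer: -69190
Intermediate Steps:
(-10 - 364)*(469 - 284) = -374*185 = -69190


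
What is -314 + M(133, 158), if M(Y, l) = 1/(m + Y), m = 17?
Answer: -47099/150 ≈ -313.99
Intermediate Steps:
M(Y, l) = 1/(17 + Y)
-314 + M(133, 158) = -314 + 1/(17 + 133) = -314 + 1/150 = -47099/150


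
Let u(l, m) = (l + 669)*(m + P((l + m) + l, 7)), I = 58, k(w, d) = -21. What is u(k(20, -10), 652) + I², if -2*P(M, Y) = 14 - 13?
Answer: 425536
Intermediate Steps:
P(M, Y) = -½ (P(M, Y) = -(14 - 13)/2 = -½*1 = -½)
u(l, m) = (669 + l)*(-½ + m) (u(l, m) = (l + 669)*(m - ½) = (669 + l)*(-½ + m))
u(k(20, -10), 652) + I² = (-669/2 + 669*652 - ½*(-21) - 21*652) + 58² = (-669/2 + 436188 + 21/2 - 13692) + 3364 = 422172 + 3364 = 425536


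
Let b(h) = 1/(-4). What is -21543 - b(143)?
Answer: -86171/4 ≈ -21543.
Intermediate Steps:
b(h) = -¼
-21543 - b(143) = -21543 - 1*(-¼) = -21543 + ¼ = -86171/4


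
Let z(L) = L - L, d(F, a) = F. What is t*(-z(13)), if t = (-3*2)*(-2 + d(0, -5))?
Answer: 0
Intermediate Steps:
z(L) = 0
t = 12 (t = (-3*2)*(-2 + 0) = -6*(-2) = 12)
t*(-z(13)) = 12*(-1*0) = 12*0 = 0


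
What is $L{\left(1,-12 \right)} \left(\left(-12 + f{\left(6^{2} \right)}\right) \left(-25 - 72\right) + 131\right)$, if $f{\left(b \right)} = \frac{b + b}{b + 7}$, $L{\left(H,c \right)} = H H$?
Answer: $\frac{48701}{43} \approx 1132.6$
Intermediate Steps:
$L{\left(H,c \right)} = H^{2}$
$f{\left(b \right)} = \frac{2 b}{7 + b}$
$L{\left(1,-12 \right)} \left(\left(-12 + f{\left(6^{2} \right)}\right) \left(-25 - 72\right) + 131\right) = 1^{2} \left(\left(-12 + \frac{2 \cdot 6^{2}}{7 + 6^{2}}\right) \left(-25 - 72\right) + 131\right) = 1 \left(\left(-12 + 2 \cdot 36 \frac{1}{7 + 36}\right) \left(-97\right) + 131\right) = 1 \left(\left(-12 + 2 \cdot 36 \cdot \frac{1}{43}\right) \left(-97\right) + 131\right) = 1 \left(\left(-12 + \frac{72}{43}\right) \left(-97\right) + 131\right) = 1 \left(\left(- \frac{444}{43}\right) \left(-97\right) + 131\right) = 1 \left(\frac{43068}{43} + 131\right) = 1 \cdot \frac{48701}{43} = \frac{48701}{43}$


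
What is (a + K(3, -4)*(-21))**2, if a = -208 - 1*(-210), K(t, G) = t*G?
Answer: 64516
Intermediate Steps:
K(t, G) = G*t
a = 2 (a = -208 + 210 = 2)
(a + K(3, -4)*(-21))**2 = (2 - 4*3*(-21))**2 = (2 - 12*(-21))**2 = (2 + 252)**2 = 254**2 = 64516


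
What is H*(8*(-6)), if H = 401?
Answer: -19248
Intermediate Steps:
H*(8*(-6)) = 401*(8*(-6)) = 401*(-48) = -19248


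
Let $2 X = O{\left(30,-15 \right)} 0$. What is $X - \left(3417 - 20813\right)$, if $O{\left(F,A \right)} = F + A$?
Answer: $17396$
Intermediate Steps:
$O{\left(F,A \right)} = A + F$
$X = 0$ ($X = \frac{\left(-15 + 30\right) 0}{2} = \frac{15 \cdot 0}{2} = \frac{1}{2} \cdot 0 = 0$)
$X - \left(3417 - 20813\right) = 0 - \left(3417 - 20813\right) = 0 - -17396 = 0 + 17396 = 17396$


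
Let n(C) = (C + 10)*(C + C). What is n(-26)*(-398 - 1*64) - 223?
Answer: -384607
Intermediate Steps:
n(C) = 2*C*(10 + C) (n(C) = (10 + C)*(2*C) = 2*C*(10 + C))
n(-26)*(-398 - 1*64) - 223 = (2*(-26)*(10 - 26))*(-398 - 1*64) - 223 = (2*(-26)*(-16))*(-398 - 64) - 223 = 832*(-462) - 223 = -384384 - 223 = -384607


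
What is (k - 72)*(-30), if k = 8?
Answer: 1920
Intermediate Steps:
(k - 72)*(-30) = (8 - 72)*(-30) = -64*(-30) = 1920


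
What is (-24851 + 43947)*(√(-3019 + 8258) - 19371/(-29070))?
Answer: 61651436/4845 + 248248*√31 ≈ 1.3949e+6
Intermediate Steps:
(-24851 + 43947)*(√(-3019 + 8258) - 19371/(-29070)) = 19096*(√5239 - 19371*(-1/29070)) = 19096*(13*√31 + 6457/9690) = 19096*(6457/9690 + 13*√31) = 61651436/4845 + 248248*√31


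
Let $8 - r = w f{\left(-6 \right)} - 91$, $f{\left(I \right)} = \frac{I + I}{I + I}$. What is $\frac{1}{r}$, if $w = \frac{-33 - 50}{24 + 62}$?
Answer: $\frac{86}{8597} \approx 0.010003$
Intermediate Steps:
$w = - \frac{83}{86} \approx -0.96512$
$f{\left(I \right)} = 1$ ($f{\left(I \right)} = \frac{2 I}{2 I} = 2 I \frac{1}{2 I} = 1$)
$r = \frac{8597}{86}$ ($r = 8 - \left(\left(- \frac{83}{86}\right) 1 - 91\right) = 8 - \left(- \frac{83}{86} - 91\right) = 8 - - \frac{7909}{86} = 8 + \frac{7909}{86} = \frac{8597}{86} \approx 99.965$)
$\frac{1}{r} = \frac{1}{\frac{8597}{86}} = \frac{86}{8597}$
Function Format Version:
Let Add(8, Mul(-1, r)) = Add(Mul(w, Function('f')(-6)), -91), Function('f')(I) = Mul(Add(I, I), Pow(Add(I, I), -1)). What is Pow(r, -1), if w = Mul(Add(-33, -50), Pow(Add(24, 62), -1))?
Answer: Rational(86, 8597) ≈ 0.010003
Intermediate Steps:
w = Rational(-83, 86) (w = Mul(-83, Pow(86, -1)) = Mul(-83, Rational(1, 86)) = Rational(-83, 86) ≈ -0.96512)
Function('f')(I) = 1 (Function('f')(I) = Mul(Mul(2, I), Pow(Mul(2, I), -1)) = Mul(Mul(2, I), Mul(Rational(1, 2), Pow(I, -1))) = 1)
r = Rational(8597, 86) (r = Add(8, Mul(-1, Add(Mul(Rational(-83, 86), 1), -91))) = Add(8, Mul(-1, Add(Rational(-83, 86), -91))) = Add(8, Mul(-1, Rational(-7909, 86))) = Add(8, Rational(7909, 86)) = Rational(8597, 86) ≈ 99.965)
Pow(r, -1) = Pow(Rational(8597, 86), -1) = Rational(86, 8597)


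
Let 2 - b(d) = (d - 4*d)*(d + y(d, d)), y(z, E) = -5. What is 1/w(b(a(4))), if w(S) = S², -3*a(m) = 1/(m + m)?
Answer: 36864/255025 ≈ 0.14455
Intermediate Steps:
a(m) = -1/(6*m) (a(m) = -1/(3*(m + m)) = -1/(2*m)/3 = -1/(6*m))
b(d) = 2 + 3*d*(-5 + d) (b(d) = 2 - (d - 4*d)*(d - 5) = 2 - (-3*d)*(-5 + d) = 2 - (-3)*d*(-5 + d) = 2 + 3*d*(-5 + d))
1/w(b(a(4))) = 1/((2 - (-5)/(2*4) + 3*(-⅙/4)²)²) = 1/((2 - (-5)/(2*4) + 3*(-⅙*¼)²)²) = 1/((2 - 15*(-1/24) + 3*(-1/24)²)²) = 1/((2 + 5/8 + 3*(1/576))²) = 1/((2 + 5/8 + 1/192)²) = 1/((505/192)²) = 1/(255025/36864) = 36864/255025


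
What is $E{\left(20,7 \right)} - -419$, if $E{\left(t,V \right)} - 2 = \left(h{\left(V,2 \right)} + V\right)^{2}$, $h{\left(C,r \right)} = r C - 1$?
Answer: $821$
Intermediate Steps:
$h{\left(C,r \right)} = -1 + C r$ ($h{\left(C,r \right)} = C r - 1 = -1 + C r$)
$E{\left(t,V \right)} = 2 + \left(-1 + 3 V\right)^{2}$ ($E{\left(t,V \right)} = 2 + \left(\left(-1 + V 2\right) + V\right)^{2} = 2 + \left(\left(-1 + 2 V\right) + V\right)^{2} = 2 + \left(-1 + 3 V\right)^{2}$)
$E{\left(20,7 \right)} - -419 = \left(2 + \left(-1 + 3 \cdot 7\right)^{2}\right) - -419 = \left(2 + \left(-1 + 21\right)^{2}\right) + 419 = \left(2 + 20^{2}\right) + 419 = \left(2 + 400\right) + 419 = 402 + 419 = 821$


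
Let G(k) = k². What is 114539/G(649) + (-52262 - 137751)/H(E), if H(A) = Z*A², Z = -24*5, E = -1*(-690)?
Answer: 6623875813613/24064055532000 ≈ 0.27526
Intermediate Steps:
E = 690
Z = -120
H(A) = -120*A²
114539/G(649) + (-52262 - 137751)/H(E) = 114539/(649²) + (-52262 - 137751)/((-120*690²)) = 114539/421201 - 190013/((-120*476100)) = 114539*(1/421201) - 190013/(-57132000) = 114539/421201 - 190013*(-1/57132000) = 114539/421201 + 190013/57132000 = 6623875813613/24064055532000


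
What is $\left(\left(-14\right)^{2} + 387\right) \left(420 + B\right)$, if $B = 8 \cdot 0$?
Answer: $244860$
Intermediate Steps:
$B = 0$
$\left(\left(-14\right)^{2} + 387\right) \left(420 + B\right) = \left(\left(-14\right)^{2} + 387\right) \left(420 + 0\right) = \left(196 + 387\right) 420 = 583 \cdot 420 = 244860$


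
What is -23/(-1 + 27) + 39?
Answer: 991/26 ≈ 38.115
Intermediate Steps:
-23/(-1 + 27) + 39 = -23/26 + 39 = 991/26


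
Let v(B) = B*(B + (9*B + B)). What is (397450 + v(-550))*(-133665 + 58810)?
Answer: -278831132250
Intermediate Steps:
v(B) = 11*B² (v(B) = B*(B + 10*B) = B*(11*B) = 11*B²)
(397450 + v(-550))*(-133665 + 58810) = (397450 + 11*(-550)²)*(-133665 + 58810) = (397450 + 11*302500)*(-74855) = (397450 + 3327500)*(-74855) = 3724950*(-74855) = -278831132250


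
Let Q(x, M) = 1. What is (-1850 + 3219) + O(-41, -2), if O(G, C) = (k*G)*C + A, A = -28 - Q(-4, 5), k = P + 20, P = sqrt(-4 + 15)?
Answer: 2980 + 82*sqrt(11) ≈ 3252.0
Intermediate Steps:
P = sqrt(11) ≈ 3.3166
k = 20 + sqrt(11) (k = sqrt(11) + 20 = 20 + sqrt(11) ≈ 23.317)
A = -29 (A = -28 - 1*1 = -28 - 1 = -29)
O(G, C) = -29 + C*G*(20 + sqrt(11)) (O(G, C) = ((20 + sqrt(11))*G)*C - 29 = (G*(20 + sqrt(11)))*C - 29 = C*G*(20 + sqrt(11)) - 29 = -29 + C*G*(20 + sqrt(11)))
(-1850 + 3219) + O(-41, -2) = (-1850 + 3219) + (-29 - 2*(-41)*(20 + sqrt(11))) = 1369 + (-29 + (1640 + 82*sqrt(11))) = 1369 + (1611 + 82*sqrt(11)) = 2980 + 82*sqrt(11)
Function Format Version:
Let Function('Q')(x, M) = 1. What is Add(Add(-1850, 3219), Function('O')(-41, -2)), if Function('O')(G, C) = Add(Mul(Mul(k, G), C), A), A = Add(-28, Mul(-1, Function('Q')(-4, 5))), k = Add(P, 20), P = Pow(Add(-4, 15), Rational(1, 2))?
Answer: Add(2980, Mul(82, Pow(11, Rational(1, 2)))) ≈ 3252.0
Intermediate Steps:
P = Pow(11, Rational(1, 2)) ≈ 3.3166
k = Add(20, Pow(11, Rational(1, 2))) (k = Add(Pow(11, Rational(1, 2)), 20) = Add(20, Pow(11, Rational(1, 2))) ≈ 23.317)
A = -29 (A = Add(-28, Mul(-1, 1)) = Add(-28, -1) = -29)
Function('O')(G, C) = Add(-29, Mul(C, G, Add(20, Pow(11, Rational(1, 2))))) (Function('O')(G, C) = Add(Mul(Mul(Add(20, Pow(11, Rational(1, 2))), G), C), -29) = Add(Mul(Mul(G, Add(20, Pow(11, Rational(1, 2)))), C), -29) = Add(Mul(C, G, Add(20, Pow(11, Rational(1, 2)))), -29) = Add(-29, Mul(C, G, Add(20, Pow(11, Rational(1, 2))))))
Add(Add(-1850, 3219), Function('O')(-41, -2)) = Add(Add(-1850, 3219), Add(-29, Mul(-2, -41, Add(20, Pow(11, Rational(1, 2)))))) = Add(1369, Add(-29, Add(1640, Mul(82, Pow(11, Rational(1, 2)))))) = Add(1369, Add(1611, Mul(82, Pow(11, Rational(1, 2))))) = Add(2980, Mul(82, Pow(11, Rational(1, 2))))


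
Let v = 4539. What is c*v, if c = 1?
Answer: 4539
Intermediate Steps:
c*v = 1*4539 = 4539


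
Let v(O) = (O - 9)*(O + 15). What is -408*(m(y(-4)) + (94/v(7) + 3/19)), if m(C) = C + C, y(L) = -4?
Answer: 850884/209 ≈ 4071.2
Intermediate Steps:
m(C) = 2*C
v(O) = (-9 + O)*(15 + O)
-408*(m(y(-4)) + (94/v(7) + 3/19)) = -408*(2*(-4) + (94/(-135 + 7² + 6*7) + 3/19)) = -408*(-8 + (94/(-135 + 49 + 42) + 3*(1/19))) = -408*(-8 + (94/(-44) + 3/19)) = -408*(-8 + (94*(-1/44) + 3/19)) = -408*(-8 + (-47/22 + 3/19)) = -408*(-8 - 827/418) = -408*(-4171/418) = 850884/209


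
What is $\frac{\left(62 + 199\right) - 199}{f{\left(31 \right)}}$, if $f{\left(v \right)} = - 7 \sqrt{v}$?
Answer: $- \frac{2 \sqrt{31}}{7} \approx -1.5908$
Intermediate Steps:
$\frac{\left(62 + 199\right) - 199}{f{\left(31 \right)}} = \frac{\left(62 + 199\right) - 199}{\left(-7\right) \sqrt{31}} = \left(261 - 199\right) \left(- \frac{\sqrt{31}}{217}\right) = 62 \left(- \frac{\sqrt{31}}{217}\right) = - \frac{2 \sqrt{31}}{7}$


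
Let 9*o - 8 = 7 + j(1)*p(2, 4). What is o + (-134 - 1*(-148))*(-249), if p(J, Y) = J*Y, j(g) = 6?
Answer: -3479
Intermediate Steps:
o = 7 (o = 8/9 + (7 + 6*(2*4))/9 = 8/9 + (7 + 6*8)/9 = 8/9 + (7 + 48)/9 = 8/9 + (1/9)*55 = 8/9 + 55/9 = 7)
o + (-134 - 1*(-148))*(-249) = 7 + (-134 - 1*(-148))*(-249) = 7 + (-134 + 148)*(-249) = 7 + 14*(-249) = 7 - 3486 = -3479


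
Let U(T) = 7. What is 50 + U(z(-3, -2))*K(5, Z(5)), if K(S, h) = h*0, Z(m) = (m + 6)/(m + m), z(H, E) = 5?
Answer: 50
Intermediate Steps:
Z(m) = (6 + m)/(2*m) (Z(m) = (6 + m)/((2*m)) = (6 + m)*(1/(2*m)) = (6 + m)/(2*m))
K(S, h) = 0
50 + U(z(-3, -2))*K(5, Z(5)) = 50 + 7*0 = 50 + 0 = 50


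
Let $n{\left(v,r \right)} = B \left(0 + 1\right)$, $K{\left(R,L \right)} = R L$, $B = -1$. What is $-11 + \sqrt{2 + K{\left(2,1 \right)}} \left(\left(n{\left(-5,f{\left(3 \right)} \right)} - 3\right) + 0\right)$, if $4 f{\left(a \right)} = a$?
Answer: $-19$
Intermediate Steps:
$K{\left(R,L \right)} = L R$
$f{\left(a \right)} = \frac{a}{4}$
$n{\left(v,r \right)} = -1$ ($n{\left(v,r \right)} = - (0 + 1) = \left(-1\right) 1 = -1$)
$-11 + \sqrt{2 + K{\left(2,1 \right)}} \left(\left(n{\left(-5,f{\left(3 \right)} \right)} - 3\right) + 0\right) = -11 + \sqrt{2 + 1 \cdot 2} \left(\left(-1 - 3\right) + 0\right) = -11 + \sqrt{2 + 2} \left(-4 + 0\right) = -11 + \sqrt{4} \left(-4\right) = -11 + 2 \left(-4\right) = -11 - 8 = -19$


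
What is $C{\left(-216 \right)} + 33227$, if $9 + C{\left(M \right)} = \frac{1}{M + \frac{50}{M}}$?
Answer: $\frac{775739846}{23353} \approx 33218.0$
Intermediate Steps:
$C{\left(M \right)} = -9 + \frac{1}{M + \frac{50}{M}}$
$C{\left(-216 \right)} + 33227 = \frac{-450 - 216 - 9 \left(-216\right)^{2}}{50 + \left(-216\right)^{2}} + 33227 = \frac{-450 - 216 - 419904}{50 + 46656} + 33227 = \frac{-450 - 216 - 419904}{46706} + 33227 = \frac{1}{46706} \left(-420570\right) + 33227 = - \frac{210285}{23353} + 33227 = \frac{775739846}{23353}$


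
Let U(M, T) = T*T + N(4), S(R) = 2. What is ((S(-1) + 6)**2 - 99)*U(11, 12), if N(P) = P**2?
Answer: -5600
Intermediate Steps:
U(M, T) = 16 + T**2 (U(M, T) = T*T + 4**2 = T**2 + 16 = 16 + T**2)
((S(-1) + 6)**2 - 99)*U(11, 12) = ((2 + 6)**2 - 99)*(16 + 12**2) = (8**2 - 99)*(16 + 144) = (64 - 99)*160 = -35*160 = -5600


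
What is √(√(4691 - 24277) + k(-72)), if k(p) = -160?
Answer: √(-160 + I*√19586) ≈ 5.1269 + 13.649*I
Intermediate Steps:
√(√(4691 - 24277) + k(-72)) = √(√(4691 - 24277) - 160) = √(√(-19586) - 160) = √(I*√19586 - 160) = √(-160 + I*√19586)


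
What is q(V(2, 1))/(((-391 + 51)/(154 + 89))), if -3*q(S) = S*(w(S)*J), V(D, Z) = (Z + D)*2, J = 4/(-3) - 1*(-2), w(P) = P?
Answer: 486/85 ≈ 5.7176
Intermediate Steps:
J = ⅔ (J = 4*(-⅓) + 2 = -4/3 + 2 = ⅔ ≈ 0.66667)
V(D, Z) = 2*D + 2*Z (V(D, Z) = (D + Z)*2 = 2*D + 2*Z)
q(S) = -2*S²/9 (q(S) = -S*S*(⅔)/3 = -S*2*S/3/3 = -2*S²/9)
q(V(2, 1))/(((-391 + 51)/(154 + 89))) = (-2*(2*2 + 2*1)²/9)/(((-391 + 51)/(154 + 89))) = (-2*(4 + 2)²/9)/((-340/243)) = (-2/9*6²)/((-340*1/243)) = (-2/9*36)/(-340/243) = -8*(-243/340) = 486/85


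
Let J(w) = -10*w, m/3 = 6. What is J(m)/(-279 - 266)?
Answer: 36/109 ≈ 0.33028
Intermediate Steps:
m = 18 (m = 3*6 = 18)
J(m)/(-279 - 266) = (-10*18)/(-279 - 266) = -180/(-545) = -180*(-1/545) = 36/109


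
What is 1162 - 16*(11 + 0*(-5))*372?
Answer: -64310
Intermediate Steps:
1162 - 16*(11 + 0*(-5))*372 = 1162 - 16*(11 + 0)*372 = 1162 - 16*11*372 = 1162 - 176*372 = 1162 - 65472 = -64310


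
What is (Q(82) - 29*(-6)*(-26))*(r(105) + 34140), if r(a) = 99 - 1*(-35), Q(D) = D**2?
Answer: 75402800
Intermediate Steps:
r(a) = 134 (r(a) = 99 + 35 = 134)
(Q(82) - 29*(-6)*(-26))*(r(105) + 34140) = (82**2 - 29*(-6)*(-26))*(134 + 34140) = (6724 + 174*(-26))*34274 = (6724 - 4524)*34274 = 2200*34274 = 75402800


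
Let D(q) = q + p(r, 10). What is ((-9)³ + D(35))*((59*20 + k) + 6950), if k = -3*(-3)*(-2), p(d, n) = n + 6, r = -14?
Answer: -5499936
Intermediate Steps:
p(d, n) = 6 + n
D(q) = 16 + q (D(q) = q + (6 + 10) = q + 16 = 16 + q)
k = -18 (k = 9*(-2) = -18)
((-9)³ + D(35))*((59*20 + k) + 6950) = ((-9)³ + (16 + 35))*((59*20 - 18) + 6950) = (-729 + 51)*((1180 - 18) + 6950) = -678*(1162 + 6950) = -678*8112 = -5499936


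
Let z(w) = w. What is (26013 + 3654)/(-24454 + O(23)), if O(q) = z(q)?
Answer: -2697/2221 ≈ -1.2143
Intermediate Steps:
O(q) = q
(26013 + 3654)/(-24454 + O(23)) = (26013 + 3654)/(-24454 + 23) = 29667/(-24431) = 29667*(-1/24431) = -2697/2221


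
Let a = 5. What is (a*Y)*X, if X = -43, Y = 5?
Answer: -1075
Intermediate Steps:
(a*Y)*X = (5*5)*(-43) = 25*(-43) = -1075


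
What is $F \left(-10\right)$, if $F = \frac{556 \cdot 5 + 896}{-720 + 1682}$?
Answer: $- \frac{18380}{481} \approx -38.212$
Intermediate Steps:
$F = \frac{1838}{481}$ ($F = \frac{2780 + 896}{962} = 3676 \cdot \frac{1}{962} = \frac{1838}{481} \approx 3.8212$)
$F \left(-10\right) = \frac{1838}{481} \left(-10\right) = - \frac{18380}{481}$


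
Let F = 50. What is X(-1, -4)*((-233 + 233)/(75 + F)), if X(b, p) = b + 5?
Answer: 0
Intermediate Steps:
X(b, p) = 5 + b
X(-1, -4)*((-233 + 233)/(75 + F)) = (5 - 1)*((-233 + 233)/(75 + 50)) = 4*(0/125) = 4*(0*(1/125)) = 4*0 = 0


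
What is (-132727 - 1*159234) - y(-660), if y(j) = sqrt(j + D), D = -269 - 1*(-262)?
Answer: -291961 - I*sqrt(667) ≈ -2.9196e+5 - 25.826*I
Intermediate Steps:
D = -7 (D = -269 + 262 = -7)
y(j) = sqrt(-7 + j) (y(j) = sqrt(j - 7) = sqrt(-7 + j))
(-132727 - 1*159234) - y(-660) = (-132727 - 1*159234) - sqrt(-7 - 660) = (-132727 - 159234) - sqrt(-667) = -291961 - I*sqrt(667)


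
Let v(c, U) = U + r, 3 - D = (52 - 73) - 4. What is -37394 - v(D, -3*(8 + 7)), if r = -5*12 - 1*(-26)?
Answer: -37315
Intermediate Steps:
r = -34 (r = -60 + 26 = -34)
D = 28 (D = 3 - ((52 - 73) - 4) = 3 - (-21 - 4) = 3 - 1*(-25) = 3 + 25 = 28)
v(c, U) = -34 + U (v(c, U) = U - 34 = -34 + U)
-37394 - v(D, -3*(8 + 7)) = -37394 - (-34 - 3*(8 + 7)) = -37394 - (-34 - 3*15) = -37394 - (-34 - 45) = -37394 - 1*(-79) = -37394 + 79 = -37315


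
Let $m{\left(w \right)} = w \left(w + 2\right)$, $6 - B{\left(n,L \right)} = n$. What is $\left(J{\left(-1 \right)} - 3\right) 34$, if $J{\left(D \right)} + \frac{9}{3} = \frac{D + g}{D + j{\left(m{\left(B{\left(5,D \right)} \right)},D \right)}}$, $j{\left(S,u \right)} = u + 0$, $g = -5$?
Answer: $-102$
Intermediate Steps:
$B{\left(n,L \right)} = 6 - n$
$m{\left(w \right)} = w \left(2 + w\right)$
$j{\left(S,u \right)} = u$
$J{\left(D \right)} = -3 + \frac{-5 + D}{2 D}$ ($J{\left(D \right)} = -3 + \frac{D - 5}{D + D} = -3 + \frac{-5 + D}{2 D}$)
$\left(J{\left(-1 \right)} - 3\right) 34 = \left(\frac{5 \left(-1 - -1\right)}{2 \left(-1\right)} - 3\right) 34 = \left(\frac{5}{2} \left(-1\right) \left(-1 + 1\right) - 3\right) 34 = \left(\frac{5}{2} \left(-1\right) 0 - 3\right) 34 = \left(0 - 3\right) 34 = \left(-3\right) 34 = -102$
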